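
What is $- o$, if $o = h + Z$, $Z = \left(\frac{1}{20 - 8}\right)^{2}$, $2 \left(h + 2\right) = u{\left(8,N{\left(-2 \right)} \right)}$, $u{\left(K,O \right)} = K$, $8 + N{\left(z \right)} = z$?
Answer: $- \frac{289}{144} \approx -2.0069$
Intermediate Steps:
$N{\left(z \right)} = -8 + z$
$h = 2$ ($h = -2 + \frac{1}{2} \cdot 8 = -2 + 4 = 2$)
$Z = \frac{1}{144}$ ($Z = \left(\frac{1}{12}\right)^{2} = \frac{1}{144} \approx 0.0069444$)
$o = \frac{289}{144}$ ($o = 2 + \frac{1}{144} = \frac{289}{144} \approx 2.0069$)
$- o = \left(-1\right) \frac{289}{144} = - \frac{289}{144}$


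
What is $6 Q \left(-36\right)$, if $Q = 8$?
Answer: $-1728$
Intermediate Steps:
$6 Q \left(-36\right) = 6 \cdot 8 \left(-36\right) = 48 \left(-36\right) = -1728$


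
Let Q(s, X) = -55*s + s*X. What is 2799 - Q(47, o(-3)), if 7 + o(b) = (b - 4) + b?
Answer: 6183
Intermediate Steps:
o(b) = -11 + 2*b (o(b) = -7 + ((b - 4) + b) = -7 + ((-4 + b) + b) = -7 + (-4 + 2*b) = -11 + 2*b)
Q(s, X) = -55*s + X*s
2799 - Q(47, o(-3)) = 2799 - 47*(-55 + (-11 + 2*(-3))) = 2799 - 47*(-55 + (-11 - 6)) = 2799 - 47*(-55 - 17) = 2799 - 47*(-72) = 2799 - 1*(-3384) = 2799 + 3384 = 6183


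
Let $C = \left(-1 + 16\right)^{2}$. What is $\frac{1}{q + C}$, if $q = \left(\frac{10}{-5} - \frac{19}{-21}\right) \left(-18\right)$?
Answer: $\frac{7}{1713} \approx 0.0040864$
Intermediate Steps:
$C = 225$ ($C = 15^{2} = 225$)
$q = \frac{138}{7}$ ($q = \left(10 \left(- \frac{1}{5}\right) - - \frac{19}{21}\right) \left(-18\right) = \left(-2 + \frac{19}{21}\right) \left(-18\right) = \left(- \frac{23}{21}\right) \left(-18\right) = \frac{138}{7} \approx 19.714$)
$\frac{1}{q + C} = \frac{1}{\frac{138}{7} + 225} = \frac{1}{\frac{1713}{7}} = \frac{7}{1713}$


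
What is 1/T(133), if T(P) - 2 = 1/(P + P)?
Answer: 266/533 ≈ 0.49906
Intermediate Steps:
T(P) = 2 + 1/(2*P) (T(P) = 2 + 1/(P + P) = 2 + 1/(2*P))
1/T(133) = 1/(2 + (½)/133) = 1/(2 + (½)*(1/133)) = 1/(2 + 1/266) = 1/(533/266) = 266/533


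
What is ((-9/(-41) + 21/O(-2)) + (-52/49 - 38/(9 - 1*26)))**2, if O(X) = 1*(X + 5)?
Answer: 82177395556/1166427409 ≈ 70.452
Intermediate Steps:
O(X) = 5 + X (O(X) = 1*(5 + X) = 5 + X)
((-9/(-41) + 21/O(-2)) + (-52/49 - 38/(9 - 1*26)))**2 = ((-9/(-41) + 21/(5 - 2)) + (-52/49 - 38/(9 - 1*26)))**2 = ((-9*(-1/41) + 21/3) + (-52*1/49 - 38/(9 - 26)))**2 = ((9/41 + 21*(1/3)) + (-52/49 - 38/(-17)))**2 = ((9/41 + 7) + (-52/49 - 38*(-1/17)))**2 = (296/41 + (-52/49 + 38/17))**2 = (296/41 + 978/833)**2 = (286666/34153)**2 = 82177395556/1166427409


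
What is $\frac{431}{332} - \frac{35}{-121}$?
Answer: $\frac{63771}{40172} \approx 1.5874$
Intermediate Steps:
$\frac{431}{332} - \frac{35}{-121} = 431 \cdot \frac{1}{332} - - \frac{35}{121} = \frac{431}{332} + \frac{35}{121} = \frac{63771}{40172}$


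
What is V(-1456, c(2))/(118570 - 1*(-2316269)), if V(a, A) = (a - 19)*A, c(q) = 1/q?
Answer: -1475/4869678 ≈ -0.00030289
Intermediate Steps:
V(a, A) = A*(-19 + a) (V(a, A) = (-19 + a)*A = A*(-19 + a))
V(-1456, c(2))/(118570 - 1*(-2316269)) = ((-19 - 1456)/2)/(118570 - 1*(-2316269)) = ((1/2)*(-1475))/(118570 + 2316269) = -1475/2/2434839 = -1475/2*1/2434839 = -1475/4869678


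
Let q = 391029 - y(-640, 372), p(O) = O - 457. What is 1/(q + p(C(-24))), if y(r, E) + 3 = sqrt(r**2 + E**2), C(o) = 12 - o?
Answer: 390611/152576405337 + 4*sqrt(34249)/152576405337 ≈ 2.5650e-6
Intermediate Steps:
y(r, E) = -3 + sqrt(E**2 + r**2) (y(r, E) = -3 + sqrt(r**2 + E**2) = -3 + sqrt(E**2 + r**2))
p(O) = -457 + O
q = 391032 - 4*sqrt(34249) (q = 391029 - (-3 + sqrt(372**2 + (-640)**2)) = 391029 - (-3 + sqrt(138384 + 409600)) = 391029 - (-3 + sqrt(547984)) = 391029 - (-3 + 4*sqrt(34249)) = 391029 + (3 - 4*sqrt(34249)) = 391032 - 4*sqrt(34249) ≈ 3.9029e+5)
1/(q + p(C(-24))) = 1/((391032 - 4*sqrt(34249)) + (-457 + (12 - 1*(-24)))) = 1/((391032 - 4*sqrt(34249)) + (-457 + (12 + 24))) = 1/((391032 - 4*sqrt(34249)) + (-457 + 36)) = 1/((391032 - 4*sqrt(34249)) - 421) = 1/(390611 - 4*sqrt(34249))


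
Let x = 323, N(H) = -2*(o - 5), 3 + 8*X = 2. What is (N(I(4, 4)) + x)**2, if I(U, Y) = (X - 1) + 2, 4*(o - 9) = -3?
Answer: 400689/4 ≈ 1.0017e+5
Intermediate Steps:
X = -1/8 (X = -3/8 + (1/8)*2 = -3/8 + 1/4 = -1/8 ≈ -0.12500)
o = 33/4 (o = 9 + (1/4)*(-3) = 9 - 3/4 = 33/4 ≈ 8.2500)
I(U, Y) = 7/8 (I(U, Y) = (-1/8 - 1) + 2 = -9/8 + 2 = 7/8)
N(H) = -13/2 (N(H) = -2*(33/4 - 5) = -2*13/4 = -13/2)
(N(I(4, 4)) + x)**2 = (-13/2 + 323)**2 = (633/2)**2 = 400689/4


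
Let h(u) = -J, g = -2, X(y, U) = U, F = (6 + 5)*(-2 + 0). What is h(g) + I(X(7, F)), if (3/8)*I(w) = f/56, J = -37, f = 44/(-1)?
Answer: 733/21 ≈ 34.905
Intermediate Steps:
f = -44 (f = 44*(-1) = -44)
F = -22 (F = 11*(-2) = -22)
I(w) = -44/21 (I(w) = 8*(-44/56)/3 = 8*(-44*1/56)/3 = (8/3)*(-11/14) = -44/21)
h(u) = 37 (h(u) = -1*(-37) = 37)
h(g) + I(X(7, F)) = 37 - 44/21 = 733/21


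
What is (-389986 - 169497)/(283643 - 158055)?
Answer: -559483/125588 ≈ -4.4549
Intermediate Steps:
(-389986 - 169497)/(283643 - 158055) = -559483/125588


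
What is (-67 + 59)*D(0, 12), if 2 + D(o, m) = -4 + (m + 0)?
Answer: -48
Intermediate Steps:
D(o, m) = -6 + m (D(o, m) = -2 + (-4 + (m + 0)) = -2 + (-4 + m) = -6 + m)
(-67 + 59)*D(0, 12) = (-67 + 59)*(-6 + 12) = -8*6 = -48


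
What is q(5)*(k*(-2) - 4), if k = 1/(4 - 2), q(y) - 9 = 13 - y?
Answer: -85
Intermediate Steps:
q(y) = 22 - y (q(y) = 9 + (13 - y) = 22 - y)
k = ½ (k = 1/2 = ½ ≈ 0.50000)
q(5)*(k*(-2) - 4) = (22 - 1*5)*((½)*(-2) - 4) = (22 - 5)*(-1 - 4) = 17*(-5) = -85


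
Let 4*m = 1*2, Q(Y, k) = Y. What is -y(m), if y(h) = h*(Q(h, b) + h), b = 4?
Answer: -½ ≈ -0.50000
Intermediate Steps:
m = ½ (m = (1*2)/4 = (¼)*2 = ½ ≈ 0.50000)
y(h) = 2*h² (y(h) = h*(h + h) = h*(2*h) = 2*h²)
-y(m) = -2*(½)² = -2/4 = -1*½ = -½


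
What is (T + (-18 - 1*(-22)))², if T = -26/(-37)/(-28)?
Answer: 4239481/268324 ≈ 15.800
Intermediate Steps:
T = -13/518 (T = -26*(-1/37)*(-1/28) = (26/37)*(-1/28) = -13/518 ≈ -0.025097)
(T + (-18 - 1*(-22)))² = (-13/518 + (-18 - 1*(-22)))² = (-13/518 + (-18 + 22))² = (-13/518 + 4)² = (2059/518)² = 4239481/268324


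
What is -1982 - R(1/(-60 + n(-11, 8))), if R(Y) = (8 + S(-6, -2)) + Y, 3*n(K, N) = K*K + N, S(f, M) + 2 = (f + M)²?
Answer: -34883/17 ≈ -2051.9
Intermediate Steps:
S(f, M) = -2 + (M + f)² (S(f, M) = -2 + (f + M)² = -2 + (M + f)²)
n(K, N) = N/3 + K²/3 (n(K, N) = (K*K + N)/3 = (K² + N)/3 = (N + K²)/3 = N/3 + K²/3)
R(Y) = 70 + Y (R(Y) = (8 + (-2 + (-2 - 6)²)) + Y = (8 + (-2 + (-8)²)) + Y = (8 + (-2 + 64)) + Y = (8 + 62) + Y = 70 + Y)
-1982 - R(1/(-60 + n(-11, 8))) = -1982 - (70 + 1/(-60 + ((⅓)*8 + (⅓)*(-11)²))) = -1982 - (70 + 1/(-60 + (8/3 + (⅓)*121))) = -1982 - (70 + 1/(-60 + (8/3 + 121/3))) = -1982 - (70 + 1/(-60 + 43)) = -1982 - (70 + 1/(-17)) = -1982 - (70 - 1/17) = -1982 - 1*1189/17 = -1982 - 1189/17 = -34883/17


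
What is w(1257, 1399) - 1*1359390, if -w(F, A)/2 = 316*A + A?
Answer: -2246356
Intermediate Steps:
w(F, A) = -634*A (w(F, A) = -2*(316*A + A) = -634*A)
w(1257, 1399) - 1*1359390 = -634*1399 - 1*1359390 = -886966 - 1359390 = -2246356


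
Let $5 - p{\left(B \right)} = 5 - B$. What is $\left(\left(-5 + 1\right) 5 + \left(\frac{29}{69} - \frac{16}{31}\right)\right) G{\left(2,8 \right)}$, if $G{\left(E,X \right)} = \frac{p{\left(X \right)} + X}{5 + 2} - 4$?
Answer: $\frac{171940}{4991} \approx 34.45$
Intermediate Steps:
$p{\left(B \right)} = B$ ($p{\left(B \right)} = 5 - \left(5 - B\right) = 5 + \left(-5 + B\right) = B$)
$G{\left(E,X \right)} = -4 + \frac{2 X}{7}$ ($G{\left(E,X \right)} = \frac{X + X}{5 + 2} - 4 = \frac{2 X}{7} - 4 = -4 + \frac{2 X}{7}$)
$\left(\left(-5 + 1\right) 5 + \left(\frac{29}{69} - \frac{16}{31}\right)\right) G{\left(2,8 \right)} = \left(\left(-5 + 1\right) 5 + \left(\frac{29}{69} - \frac{16}{31}\right)\right) \left(-4 + \frac{2}{7} \cdot 8\right) = \left(\left(-4\right) 5 + \left(29 \cdot \frac{1}{69} - \frac{16}{31}\right)\right) \left(-4 + \frac{16}{7}\right) = \left(-20 + \left(\frac{29}{69} - \frac{16}{31}\right)\right) \left(- \frac{12}{7}\right) = \left(-20 - \frac{205}{2139}\right) \left(- \frac{12}{7}\right) = \left(- \frac{42985}{2139}\right) \left(- \frac{12}{7}\right) = \frac{171940}{4991}$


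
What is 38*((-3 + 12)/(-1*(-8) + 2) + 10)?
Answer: 2071/5 ≈ 414.20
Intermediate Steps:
38*((-3 + 12)/(-1*(-8) + 2) + 10) = 38*(9/(8 + 2) + 10) = 38*(9/10 + 10) = 38*(109/10) = 2071/5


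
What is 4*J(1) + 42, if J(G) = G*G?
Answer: 46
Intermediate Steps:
J(G) = G**2
4*J(1) + 42 = 4*1**2 + 42 = 4*1 + 42 = 4 + 42 = 46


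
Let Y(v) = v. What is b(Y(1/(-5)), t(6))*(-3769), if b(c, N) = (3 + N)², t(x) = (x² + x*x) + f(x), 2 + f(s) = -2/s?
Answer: -179117956/9 ≈ -1.9902e+7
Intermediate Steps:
f(s) = -2 - 2/s
t(x) = -2 - 2/x + 2*x² (t(x) = (x² + x*x) + (-2 - 2/x) = (x² + x²) + (-2 - 2/x) = 2*x² + (-2 - 2/x) = -2 - 2/x + 2*x²)
b(Y(1/(-5)), t(6))*(-3769) = (3 + (-2 - 2/6 + 2*6²))²*(-3769) = (3 + (-2 - 2*⅙ + 2*36))²*(-3769) = (3 + (-2 - ⅓ + 72))²*(-3769) = (3 + 209/3)²*(-3769) = (218/3)²*(-3769) = (47524/9)*(-3769) = -179117956/9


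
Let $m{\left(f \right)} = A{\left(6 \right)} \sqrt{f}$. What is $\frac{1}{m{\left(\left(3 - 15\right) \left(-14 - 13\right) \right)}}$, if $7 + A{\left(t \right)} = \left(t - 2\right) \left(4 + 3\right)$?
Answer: $\frac{1}{378} \approx 0.0026455$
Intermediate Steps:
$A{\left(t \right)} = -21 + 7 t$ ($A{\left(t \right)} = -7 + \left(t - 2\right) \left(4 + 3\right) = -7 + \left(-2 + t\right) 7 = -7 + \left(-14 + 7 t\right) = -21 + 7 t$)
$m{\left(f \right)} = 21 \sqrt{f}$ ($m{\left(f \right)} = \left(-21 + 7 \cdot 6\right) \sqrt{f} = \left(-21 + 42\right) \sqrt{f} = 21 \sqrt{f}$)
$\frac{1}{m{\left(\left(3 - 15\right) \left(-14 - 13\right) \right)}} = \frac{1}{21 \sqrt{\left(3 - 15\right) \left(-14 - 13\right)}} = \frac{1}{21 \sqrt{\left(-12\right) \left(-27\right)}} = \frac{1}{21 \sqrt{324}} = \frac{1}{21 \cdot 18} = \frac{1}{378}$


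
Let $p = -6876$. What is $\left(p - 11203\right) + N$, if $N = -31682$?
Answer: $-49761$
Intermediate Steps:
$\left(p - 11203\right) + N = \left(-6876 - 11203\right) - 31682 = -18079 - 31682 = -49761$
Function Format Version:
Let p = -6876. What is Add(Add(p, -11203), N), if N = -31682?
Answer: -49761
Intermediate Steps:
Add(Add(p, -11203), N) = Add(Add(-6876, -11203), -31682) = Add(-18079, -31682) = -49761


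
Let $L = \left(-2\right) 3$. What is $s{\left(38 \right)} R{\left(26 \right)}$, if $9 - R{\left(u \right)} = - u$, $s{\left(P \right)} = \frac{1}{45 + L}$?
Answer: $\frac{35}{39} \approx 0.89744$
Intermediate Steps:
$L = -6$
$s{\left(P \right)} = \frac{1}{39}$ ($s{\left(P \right)} = \frac{1}{45 - 6} = \frac{1}{39}$)
$R{\left(u \right)} = 9 + u$ ($R{\left(u \right)} = 9 - - u = 9 + u$)
$s{\left(38 \right)} R{\left(26 \right)} = \frac{9 + 26}{39} = \frac{1}{39} \cdot 35 = \frac{35}{39}$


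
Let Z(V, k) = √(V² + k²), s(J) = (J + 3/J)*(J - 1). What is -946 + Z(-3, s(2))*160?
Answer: -946 + 80*√85 ≈ -208.44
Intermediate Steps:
s(J) = (-1 + J)*(J + 3/J) (s(J) = (J + 3/J)*(-1 + J) = (-1 + J)*(J + 3/J))
-946 + Z(-3, s(2))*160 = -946 + √((-3)² + (3 + 2² - 1*2 - 3/2)²)*160 = -946 + √(9 + (3 + 4 - 2 - 3*½)²)*160 = -946 + √(9 + (3 + 4 - 2 - 3/2)²)*160 = -946 + √(9 + (7/2)²)*160 = -946 + √(9 + 49/4)*160 = -946 + √(85/4)*160 = -946 + (√85/2)*160 = -946 + 80*√85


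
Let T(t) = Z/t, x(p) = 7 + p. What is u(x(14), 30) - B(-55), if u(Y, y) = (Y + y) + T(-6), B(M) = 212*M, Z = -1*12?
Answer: 11713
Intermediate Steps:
Z = -12
T(t) = -12/t
u(Y, y) = 2 + Y + y (u(Y, y) = (Y + y) - 12/(-6) = (Y + y) - 12*(-⅙) = (Y + y) + 2 = 2 + Y + y)
u(x(14), 30) - B(-55) = (2 + (7 + 14) + 30) - 212*(-55) = (2 + 21 + 30) - 1*(-11660) = 53 + 11660 = 11713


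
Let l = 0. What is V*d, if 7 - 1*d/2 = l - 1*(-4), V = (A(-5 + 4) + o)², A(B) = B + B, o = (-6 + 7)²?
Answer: 6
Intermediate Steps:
o = 1 (o = 1² = 1)
A(B) = 2*B
V = 1 (V = (2*(-5 + 4) + 1)² = (2*(-1) + 1)² = (-2 + 1)² = (-1)² = 1)
d = 6 (d = 14 - 2*(0 - 1*(-4)) = 14 - 2*(0 + 4) = 14 - 2*4 = 14 - 8 = 6)
V*d = 1*6 = 6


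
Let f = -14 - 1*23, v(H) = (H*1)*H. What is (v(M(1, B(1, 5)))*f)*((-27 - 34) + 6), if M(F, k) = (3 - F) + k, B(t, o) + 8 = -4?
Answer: 203500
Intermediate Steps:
B(t, o) = -12 (B(t, o) = -8 - 4 = -12)
M(F, k) = 3 + k - F
v(H) = H**2 (v(H) = H*H = H**2)
f = -37 (f = -14 - 23 = -37)
(v(M(1, B(1, 5)))*f)*((-27 - 34) + 6) = ((3 - 12 - 1*1)**2*(-37))*((-27 - 34) + 6) = ((3 - 12 - 1)**2*(-37))*(-61 + 6) = ((-10)**2*(-37))*(-55) = (100*(-37))*(-55) = -3700*(-55) = 203500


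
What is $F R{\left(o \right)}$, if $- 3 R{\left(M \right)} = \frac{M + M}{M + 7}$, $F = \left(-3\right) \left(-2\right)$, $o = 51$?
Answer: $- \frac{102}{29} \approx -3.5172$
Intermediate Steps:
$F = 6$
$R{\left(M \right)} = - \frac{2 M}{3 \left(7 + M\right)}$ ($R{\left(M \right)} = - \frac{\left(M + M\right) \frac{1}{M + 7}}{3} = - \frac{2 M \frac{1}{7 + M}}{3} = - \frac{2 M}{3 \left(7 + M\right)}$)
$F R{\left(o \right)} = 6 \left(\left(-2\right) 51 \frac{1}{21 + 3 \cdot 51}\right) = 6 \left(\left(-2\right) 51 \frac{1}{21 + 153}\right) = 6 \left(\left(-2\right) 51 \cdot \frac{1}{174}\right) = 6 \left(- \frac{17}{29}\right) = - \frac{102}{29}$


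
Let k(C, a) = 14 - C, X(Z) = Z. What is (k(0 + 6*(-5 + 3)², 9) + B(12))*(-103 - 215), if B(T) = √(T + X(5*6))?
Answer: 3180 - 318*√42 ≈ 1119.1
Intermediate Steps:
B(T) = √(30 + T) (B(T) = √(T + 5*6) = √(T + 30) = √(30 + T))
(k(0 + 6*(-5 + 3)², 9) + B(12))*(-103 - 215) = ((14 - (0 + 6*(-5 + 3)²)) + √(30 + 12))*(-103 - 215) = ((14 - (0 + 6*(-2)²)) + √42)*(-318) = ((14 - (0 + 6*4)) + √42)*(-318) = ((14 - (0 + 24)) + √42)*(-318) = ((14 - 1*24) + √42)*(-318) = ((14 - 24) + √42)*(-318) = (-10 + √42)*(-318) = 3180 - 318*√42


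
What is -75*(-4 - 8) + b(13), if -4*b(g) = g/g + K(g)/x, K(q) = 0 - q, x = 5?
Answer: 4502/5 ≈ 900.40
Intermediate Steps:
K(q) = -q
b(g) = -1/4 + g/20 (b(g) = -(g/g - g/5)/4 = -(1 - g*(1/5))/4 = -(1 - g/5)/4 = -1/4 + g/20)
-75*(-4 - 8) + b(13) = -75*(-4 - 8) + (-1/4 + (1/20)*13) = -75*(-12) + (-1/4 + 13/20) = 900 + 2/5 = 4502/5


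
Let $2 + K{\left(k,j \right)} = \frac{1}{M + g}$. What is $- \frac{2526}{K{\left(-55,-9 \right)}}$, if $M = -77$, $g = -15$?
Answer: $\frac{232392}{185} \approx 1256.2$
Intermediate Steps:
$K{\left(k,j \right)} = - \frac{185}{92}$ ($K{\left(k,j \right)} = -2 + \frac{1}{-77 - 15} = -2 + \frac{1}{-92} = -2 - \frac{1}{92} = - \frac{185}{92}$)
$- \frac{2526}{K{\left(-55,-9 \right)}} = - \frac{2526}{- \frac{185}{92}} = \left(-2526\right) \left(- \frac{92}{185}\right) = \frac{232392}{185}$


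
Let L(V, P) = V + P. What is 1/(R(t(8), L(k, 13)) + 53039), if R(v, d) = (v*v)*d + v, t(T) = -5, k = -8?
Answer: 1/53159 ≈ 1.8811e-5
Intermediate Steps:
L(V, P) = P + V
R(v, d) = v + d*v² (R(v, d) = v²*d + v = d*v² + v = v + d*v²)
1/(R(t(8), L(k, 13)) + 53039) = 1/(-5*(1 + (13 - 8)*(-5)) + 53039) = 1/(-5*(1 + 5*(-5)) + 53039) = 1/(-5*(1 - 25) + 53039) = 1/(-5*(-24) + 53039) = 1/(120 + 53039) = 1/53159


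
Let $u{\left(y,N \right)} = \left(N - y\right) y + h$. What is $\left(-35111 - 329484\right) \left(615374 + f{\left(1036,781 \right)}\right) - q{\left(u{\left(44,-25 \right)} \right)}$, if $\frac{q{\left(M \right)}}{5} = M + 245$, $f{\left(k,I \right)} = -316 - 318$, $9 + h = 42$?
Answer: $-224131116510$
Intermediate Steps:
$h = 33$ ($h = -9 + 42 = 33$)
$f{\left(k,I \right)} = -634$
$u{\left(y,N \right)} = 33 + y \left(N - y\right)$ ($u{\left(y,N \right)} = \left(N - y\right) y + 33 = y \left(N - y\right) + 33 = 33 + y \left(N - y\right)$)
$q{\left(M \right)} = 1225 + 5 M$ ($q{\left(M \right)} = 5 \left(M + 245\right) = 5 \left(245 + M\right) = 1225 + 5 M$)
$\left(-35111 - 329484\right) \left(615374 + f{\left(1036,781 \right)}\right) - q{\left(u{\left(44,-25 \right)} \right)} = \left(-35111 - 329484\right) \left(615374 - 634\right) - \left(1225 + 5 \left(33 - 44^{2} - 1100\right)\right) = \left(-364595\right) 614740 - \left(1225 + 5 \left(33 - 1936 - 1100\right)\right) = -224131130300 - \left(1225 + 5 \left(33 - 1936 - 1100\right)\right) = -224131130300 - \left(1225 + 5 \left(-3003\right)\right) = -224131130300 - \left(1225 - 15015\right) = -224131130300 - -13790 = -224131130300 + 13790 = -224131116510$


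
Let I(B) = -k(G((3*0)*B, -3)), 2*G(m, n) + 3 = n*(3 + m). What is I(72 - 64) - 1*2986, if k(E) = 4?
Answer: -2990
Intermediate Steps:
G(m, n) = -3/2 + n*(3 + m)/2 (G(m, n) = -3/2 + (n*(3 + m))/2 = -3/2 + n*(3 + m)/2)
I(B) = -4 (I(B) = -1*4 = -4)
I(72 - 64) - 1*2986 = -4 - 1*2986 = -4 - 2986 = -2990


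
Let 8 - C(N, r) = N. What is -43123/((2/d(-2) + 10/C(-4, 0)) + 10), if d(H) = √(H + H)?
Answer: -16817970/4261 - 1552428*I/4261 ≈ -3947.0 - 364.33*I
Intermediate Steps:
d(H) = √2*√H (d(H) = √(2*H) = √2*√H)
C(N, r) = 8 - N
-43123/((2/d(-2) + 10/C(-4, 0)) + 10) = -43123/((2/((√2*√(-2))) + 10/(8 - 1*(-4))) + 10) = -43123/((2/((√2*(I*√2))) + 10/(8 + 4)) + 10) = -43123/((2/((2*I)) + 10/12) + 10) = -43123/((2*(-I/2) + 10*(1/12)) + 10) = -43123/((-I + ⅚) + 10) = -43123/((⅚ - I) + 10) = -43123/(65/6 - I) = (36*(65/6 + I)/4261)*(-43123) = -1552428*(65/6 + I)/4261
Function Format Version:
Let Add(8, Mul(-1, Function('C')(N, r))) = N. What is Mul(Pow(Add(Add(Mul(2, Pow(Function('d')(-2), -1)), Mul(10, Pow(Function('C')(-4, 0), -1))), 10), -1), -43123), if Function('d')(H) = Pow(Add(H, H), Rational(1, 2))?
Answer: Add(Rational(-16817970, 4261), Mul(Rational(-1552428, 4261), I)) ≈ Add(-3947.0, Mul(-364.33, I))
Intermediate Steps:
Function('d')(H) = Mul(Pow(2, Rational(1, 2)), Pow(H, Rational(1, 2))) (Function('d')(H) = Pow(Mul(2, H), Rational(1, 2)) = Mul(Pow(2, Rational(1, 2)), Pow(H, Rational(1, 2))))
Function('C')(N, r) = Add(8, Mul(-1, N))
Mul(Pow(Add(Add(Mul(2, Pow(Function('d')(-2), -1)), Mul(10, Pow(Function('C')(-4, 0), -1))), 10), -1), -43123) = Mul(Pow(Add(Add(Mul(2, Pow(Mul(Pow(2, Rational(1, 2)), Pow(-2, Rational(1, 2))), -1)), Mul(10, Pow(Add(8, Mul(-1, -4)), -1))), 10), -1), -43123) = Mul(Pow(Add(Add(Mul(2, Pow(Mul(Pow(2, Rational(1, 2)), Mul(I, Pow(2, Rational(1, 2)))), -1)), Mul(10, Pow(Add(8, 4), -1))), 10), -1), -43123) = Mul(Pow(Add(Add(Mul(2, Pow(Mul(2, I), -1)), Mul(10, Pow(12, -1))), 10), -1), -43123) = Mul(Pow(Add(Add(Mul(2, Mul(Rational(-1, 2), I)), Mul(10, Rational(1, 12))), 10), -1), -43123) = Mul(Pow(Add(Add(Mul(-1, I), Rational(5, 6)), 10), -1), -43123) = Mul(Pow(Add(Add(Rational(5, 6), Mul(-1, I)), 10), -1), -43123) = Mul(Pow(Add(Rational(65, 6), Mul(-1, I)), -1), -43123) = Mul(Mul(Rational(36, 4261), Add(Rational(65, 6), I)), -43123) = Mul(Rational(-1552428, 4261), Add(Rational(65, 6), I))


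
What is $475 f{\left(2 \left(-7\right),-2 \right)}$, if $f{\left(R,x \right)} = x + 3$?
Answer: $475$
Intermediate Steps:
$f{\left(R,x \right)} = 3 + x$
$475 f{\left(2 \left(-7\right),-2 \right)} = 475 \left(3 - 2\right) = 475 \cdot 1 = 475$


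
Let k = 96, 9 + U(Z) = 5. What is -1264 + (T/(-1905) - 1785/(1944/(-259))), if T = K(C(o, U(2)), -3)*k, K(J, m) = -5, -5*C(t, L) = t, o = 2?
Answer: -84430073/82296 ≈ -1025.9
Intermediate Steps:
U(Z) = -4 (U(Z) = -9 + 5 = -4)
C(t, L) = -t/5
T = -480 (T = -5*96 = -480)
-1264 + (T/(-1905) - 1785/(1944/(-259))) = -1264 + (-480/(-1905) - 1785/(1944/(-259))) = -1264 + (-480*(-1/1905) - 1785/(1944*(-1/259))) = -1264 + (32/127 - 1785/(-1944/259)) = -1264 + (32/127 - 1785*(-259/1944)) = -1264 + (32/127 + 154105/648) = -1264 + 19592071/82296 = -84430073/82296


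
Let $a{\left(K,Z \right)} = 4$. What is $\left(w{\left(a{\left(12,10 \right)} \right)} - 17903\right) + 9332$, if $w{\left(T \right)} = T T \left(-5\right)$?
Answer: $-8651$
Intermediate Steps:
$w{\left(T \right)} = - 5 T^{2}$ ($w{\left(T \right)} = T^{2} \left(-5\right) = - 5 T^{2}$)
$\left(w{\left(a{\left(12,10 \right)} \right)} - 17903\right) + 9332 = \left(- 5 \cdot 4^{2} - 17903\right) + 9332 = \left(\left(-5\right) 16 - 17903\right) + 9332 = \left(-80 - 17903\right) + 9332 = -17983 + 9332 = -8651$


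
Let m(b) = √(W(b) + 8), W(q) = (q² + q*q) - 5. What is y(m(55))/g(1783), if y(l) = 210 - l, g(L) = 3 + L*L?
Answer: 15/227078 - √6053/3179092 ≈ 4.1584e-5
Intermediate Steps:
g(L) = 3 + L²
W(q) = -5 + 2*q² (W(q) = (q² + q²) - 5 = 2*q² - 5 = -5 + 2*q²)
m(b) = √(3 + 2*b²) (m(b) = √((-5 + 2*b²) + 8) = √(3 + 2*b²))
y(m(55))/g(1783) = (210 - √(3 + 2*55²))/(3 + 1783²) = (210 - √(3 + 2*3025))/(3 + 3179089) = (210 - √(3 + 6050))/3179092 = (210 - √6053)*(1/3179092) = 15/227078 - √6053/3179092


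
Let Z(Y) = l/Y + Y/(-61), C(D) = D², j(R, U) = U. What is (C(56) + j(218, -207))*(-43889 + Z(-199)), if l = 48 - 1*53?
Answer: -1560362259785/12139 ≈ -1.2854e+8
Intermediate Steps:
l = -5 (l = 48 - 53 = -5)
Z(Y) = -5/Y - Y/61 (Z(Y) = -5/Y + Y/(-61) = -5/Y + Y*(-1/61) = -5/Y - Y/61)
(C(56) + j(218, -207))*(-43889 + Z(-199)) = (56² - 207)*(-43889 + (-5/(-199) - 1/61*(-199))) = (3136 - 207)*(-43889 + (-5*(-1/199) + 199/61)) = 2929*(-43889 + (5/199 + 199/61)) = 2929*(-43889 + 39906/12139) = 2929*(-532728665/12139) = -1560362259785/12139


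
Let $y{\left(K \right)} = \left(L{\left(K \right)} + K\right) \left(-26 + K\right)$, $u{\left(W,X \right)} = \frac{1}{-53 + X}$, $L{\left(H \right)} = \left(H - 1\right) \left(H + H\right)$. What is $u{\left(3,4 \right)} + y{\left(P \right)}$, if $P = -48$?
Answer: $- \frac{16882657}{49} \approx -3.4454 \cdot 10^{5}$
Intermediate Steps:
$L{\left(H \right)} = 2 H \left(-1 + H\right)$ ($L{\left(H \right)} = \left(-1 + H\right) 2 H = 2 H \left(-1 + H\right)$)
$y{\left(K \right)} = \left(-26 + K\right) \left(K + 2 K \left(-1 + K\right)\right)$ ($y{\left(K \right)} = \left(2 K \left(-1 + K\right) + K\right) \left(-26 + K\right) = \left(K + 2 K \left(-1 + K\right)\right) \left(-26 + K\right) = \left(-26 + K\right) \left(K + 2 K \left(-1 + K\right)\right)$)
$u{\left(3,4 \right)} + y{\left(P \right)} = \frac{1}{-53 + 4} - 48 \left(26 - -2544 + 2 \left(-48\right)^{2}\right) = \frac{1}{-49} - 48 \left(26 + 2544 + 2 \cdot 2304\right) = - \frac{1}{49} - 48 \left(26 + 2544 + 4608\right) = - \frac{1}{49} - 344544 = - \frac{16882657}{49}$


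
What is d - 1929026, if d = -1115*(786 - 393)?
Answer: -2367221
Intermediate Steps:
d = -438195 (d = -1115*393 = -438195)
d - 1929026 = -438195 - 1929026 = -2367221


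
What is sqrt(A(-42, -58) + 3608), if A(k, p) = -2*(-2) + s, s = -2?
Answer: 19*sqrt(10) ≈ 60.083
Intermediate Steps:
A(k, p) = 2 (A(k, p) = -2*(-2) - 2 = 4 - 2 = 2)
sqrt(A(-42, -58) + 3608) = sqrt(2 + 3608) = sqrt(3610) = 19*sqrt(10)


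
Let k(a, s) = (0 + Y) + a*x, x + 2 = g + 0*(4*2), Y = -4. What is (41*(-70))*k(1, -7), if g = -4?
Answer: 28700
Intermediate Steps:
x = -6 (x = -2 + (-4 + 0*(4*2)) = -2 + (-4 + 0*8) = -2 + (-4 + 0) = -2 - 4 = -6)
k(a, s) = -4 - 6*a (k(a, s) = (0 - 4) + a*(-6) = -4 - 6*a)
(41*(-70))*k(1, -7) = (41*(-70))*(-4 - 6*1) = -2870*(-4 - 6) = -2870*(-10) = 28700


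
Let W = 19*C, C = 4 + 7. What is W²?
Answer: 43681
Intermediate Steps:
C = 11
W = 209 (W = 19*11 = 209)
W² = 209² = 43681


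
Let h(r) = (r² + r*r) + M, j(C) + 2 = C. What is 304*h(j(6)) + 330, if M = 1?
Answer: 10362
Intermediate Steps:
j(C) = -2 + C
h(r) = 1 + 2*r² (h(r) = (r² + r*r) + 1 = (r² + r²) + 1 = 2*r² + 1 = 1 + 2*r²)
304*h(j(6)) + 330 = 304*(1 + 2*(-2 + 6)²) + 330 = 304*(1 + 2*4²) + 330 = 304*(1 + 2*16) + 330 = 304*(1 + 32) + 330 = 304*33 + 330 = 10032 + 330 = 10362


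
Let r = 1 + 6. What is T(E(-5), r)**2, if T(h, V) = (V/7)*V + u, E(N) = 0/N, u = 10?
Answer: 289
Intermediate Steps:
E(N) = 0
r = 7
T(h, V) = 10 + V**2/7 (T(h, V) = (V/7)*V + 10 = V**2/7 + 10 = 10 + V**2/7)
T(E(-5), r)**2 = (10 + (1/7)*7**2)**2 = (10 + (1/7)*49)**2 = (10 + 7)**2 = 17**2 = 289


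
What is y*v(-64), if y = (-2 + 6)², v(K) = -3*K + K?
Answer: 2048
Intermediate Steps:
v(K) = -2*K
y = 16 (y = 4² = 16)
y*v(-64) = 16*(-2*(-64)) = 16*128 = 2048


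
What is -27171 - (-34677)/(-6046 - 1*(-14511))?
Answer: -229967838/8465 ≈ -27167.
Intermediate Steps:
-27171 - (-34677)/(-6046 - 1*(-14511)) = -27171 - (-34677)/(-6046 + 14511) = -27171 - (-34677)/8465 = -27171 - 1*(-34677/8465) = -27171 + 34677/8465 = -229967838/8465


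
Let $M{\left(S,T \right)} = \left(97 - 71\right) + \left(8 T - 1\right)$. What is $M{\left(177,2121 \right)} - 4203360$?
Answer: $-4186367$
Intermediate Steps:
$M{\left(S,T \right)} = 25 + 8 T$ ($M{\left(S,T \right)} = 26 + \left(-1 + 8 T\right) = 25 + 8 T$)
$M{\left(177,2121 \right)} - 4203360 = \left(25 + 8 \cdot 2121\right) - 4203360 = \left(25 + 16968\right) - 4203360 = 16993 - 4203360 = -4186367$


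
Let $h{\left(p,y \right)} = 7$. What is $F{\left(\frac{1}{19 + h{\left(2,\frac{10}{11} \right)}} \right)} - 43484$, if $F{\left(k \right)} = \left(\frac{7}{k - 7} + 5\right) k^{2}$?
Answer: $- \frac{5320527581}{122356} \approx -43484.0$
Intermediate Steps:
$F{\left(k \right)} = k^{2} \left(5 + \frac{7}{-7 + k}\right)$ ($F{\left(k \right)} = \left(\frac{7}{-7 + k} + 5\right) k^{2} = \left(5 + \frac{7}{-7 + k}\right) k^{2} = k^{2} \left(5 + \frac{7}{-7 + k}\right)$)
$F{\left(\frac{1}{19 + h{\left(2,\frac{10}{11} \right)}} \right)} - 43484 = \frac{\left(\frac{1}{19 + 7}\right)^{2} \left(-28 + \frac{5}{19 + 7}\right)}{-7 + \frac{1}{19 + 7}} - 43484 = \frac{\left(\frac{1}{26}\right)^{2} \left(-28 + \frac{5}{26}\right)}{-7 + \frac{1}{26}} - 43484 = \frac{-28 + 5 \cdot \frac{1}{26}}{676 \left(-7 + \frac{1}{26}\right)} - 43484 = \frac{-28 + \frac{5}{26}}{676 \left(- \frac{181}{26}\right)} - 43484 = \frac{1}{676} \left(- \frac{26}{181}\right) \left(- \frac{723}{26}\right) - 43484 = \frac{723}{122356} - 43484 = - \frac{5320527581}{122356}$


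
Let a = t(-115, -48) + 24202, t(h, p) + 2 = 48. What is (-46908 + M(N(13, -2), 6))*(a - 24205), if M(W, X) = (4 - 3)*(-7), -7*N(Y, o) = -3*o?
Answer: -2017345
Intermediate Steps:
N(Y, o) = 3*o/7 (N(Y, o) = -(-3)*o/7 = 3*o/7)
t(h, p) = 46 (t(h, p) = -2 + 48 = 46)
M(W, X) = -7 (M(W, X) = 1*(-7) = -7)
a = 24248 (a = 46 + 24202 = 24248)
(-46908 + M(N(13, -2), 6))*(a - 24205) = (-46908 - 7)*(24248 - 24205) = -46915*43 = -2017345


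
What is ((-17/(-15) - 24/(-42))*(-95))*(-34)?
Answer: 115634/21 ≈ 5506.4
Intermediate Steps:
((-17/(-15) - 24/(-42))*(-95))*(-34) = ((-17*(-1/15) - 24*(-1/42))*(-95))*(-34) = ((17/15 + 4/7)*(-95))*(-34) = ((179/105)*(-95))*(-34) = -3401/21*(-34) = 115634/21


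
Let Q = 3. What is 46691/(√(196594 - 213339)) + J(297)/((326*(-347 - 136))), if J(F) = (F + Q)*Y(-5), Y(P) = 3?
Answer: -150/26243 - 46691*I*√16745/16745 ≈ -0.0057158 - 360.82*I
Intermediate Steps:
J(F) = 9 + 3*F (J(F) = (F + 3)*3 = (3 + F)*3 = 9 + 3*F)
46691/(√(196594 - 213339)) + J(297)/((326*(-347 - 136))) = 46691/(√(196594 - 213339)) + (9 + 3*297)/((326*(-347 - 136))) = 46691/(√(-16745)) + (9 + 891)/((326*(-483))) = 46691/((I*√16745)) + 900/(-157458) = 46691*(-I*√16745/16745) + 900*(-1/157458) = -46691*I*√16745/16745 - 150/26243 = -150/26243 - 46691*I*√16745/16745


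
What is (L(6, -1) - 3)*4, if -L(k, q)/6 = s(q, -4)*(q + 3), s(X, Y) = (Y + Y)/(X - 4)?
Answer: -444/5 ≈ -88.800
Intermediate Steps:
s(X, Y) = 2*Y/(-4 + X) (s(X, Y) = (2*Y)/(-4 + X) = 2*Y/(-4 + X))
L(k, q) = 48*(3 + q)/(-4 + q) (L(k, q) = -6*2*(-4)/(-4 + q)*(q + 3) = -6*(-8/(-4 + q))*(3 + q) = -(-48)*(3 + q)/(-4 + q) = 48*(3 + q)/(-4 + q))
(L(6, -1) - 3)*4 = (48*(3 - 1)/(-4 - 1) - 3)*4 = (48*2/(-5) - 3)*4 = (48*(-⅕)*2 - 3)*4 = (-96/5 - 3)*4 = -111/5*4 = -444/5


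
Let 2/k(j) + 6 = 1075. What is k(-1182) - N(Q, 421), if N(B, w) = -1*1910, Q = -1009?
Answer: 2041792/1069 ≈ 1910.0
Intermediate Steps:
k(j) = 2/1069 (k(j) = 2/(-6 + 1075) = 2/1069)
N(B, w) = -1910
k(-1182) - N(Q, 421) = 2/1069 - 1*(-1910) = 2/1069 + 1910 = 2041792/1069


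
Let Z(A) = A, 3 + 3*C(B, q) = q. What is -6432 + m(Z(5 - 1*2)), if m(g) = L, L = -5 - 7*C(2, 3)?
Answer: -6437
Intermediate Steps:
C(B, q) = -1 + q/3
L = -5 (L = -5 - 7*(-1 + (⅓)*3) = -5 - 7*(-1 + 1) = -5 - 7*0 = -5 + 0 = -5)
m(g) = -5
-6432 + m(Z(5 - 1*2)) = -6432 - 5 = -6437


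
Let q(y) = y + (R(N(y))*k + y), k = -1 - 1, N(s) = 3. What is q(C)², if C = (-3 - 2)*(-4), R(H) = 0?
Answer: 1600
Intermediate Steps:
k = -2
C = 20 (C = -5*(-4) = 20)
q(y) = 2*y (q(y) = y + (0*(-2) + y) = y + (0 + y) = y + y = 2*y)
q(C)² = (2*20)² = 40² = 1600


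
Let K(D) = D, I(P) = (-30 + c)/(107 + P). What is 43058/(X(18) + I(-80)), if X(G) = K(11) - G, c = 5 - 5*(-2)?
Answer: -193761/34 ≈ -5698.9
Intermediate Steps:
c = 15 (c = 5 + 10 = 15)
I(P) = -15/(107 + P) (I(P) = (-30 + 15)/(107 + P) = -15/(107 + P))
X(G) = 11 - G
43058/(X(18) + I(-80)) = 43058/((11 - 1*18) - 15/(107 - 80)) = 43058/((11 - 18) - 15/27) = 43058/(-7 - 15*1/27) = 43058/(-7 - 5/9) = 43058/(-68/9) = 43058*(-9/68) = -193761/34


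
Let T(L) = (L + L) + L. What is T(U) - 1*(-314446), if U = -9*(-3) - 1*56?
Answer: 314359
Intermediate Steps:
U = -29 (U = 27 - 56 = -29)
T(L) = 3*L (T(L) = 2*L + L = 3*L)
T(U) - 1*(-314446) = 3*(-29) - 1*(-314446) = -87 + 314446 = 314359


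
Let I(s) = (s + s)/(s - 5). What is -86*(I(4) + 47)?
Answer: -3354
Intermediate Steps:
I(s) = 2*s/(-5 + s) (I(s) = (2*s)/(-5 + s) = 2*s/(-5 + s))
-86*(I(4) + 47) = -86*(2*4/(-5 + 4) + 47) = -86*(2*4/(-1) + 47) = -86*(2*4*(-1) + 47) = -86*(-8 + 47) = -86*39 = -3354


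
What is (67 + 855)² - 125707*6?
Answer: 95842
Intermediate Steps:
(67 + 855)² - 125707*6 = 922² - 754242 = 850084 - 754242 = 95842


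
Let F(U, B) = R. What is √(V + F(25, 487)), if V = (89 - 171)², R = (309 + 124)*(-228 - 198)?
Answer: I*√177734 ≈ 421.58*I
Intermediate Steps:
R = -184458 (R = 433*(-426) = -184458)
F(U, B) = -184458
V = 6724 (V = (-82)² = 6724)
√(V + F(25, 487)) = √(6724 - 184458) = √(-177734) = I*√177734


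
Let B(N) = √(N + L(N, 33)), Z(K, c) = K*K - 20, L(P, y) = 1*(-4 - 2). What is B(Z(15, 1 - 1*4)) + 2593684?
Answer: 2593684 + √199 ≈ 2.5937e+6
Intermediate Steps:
L(P, y) = -6 (L(P, y) = 1*(-6) = -6)
Z(K, c) = -20 + K² (Z(K, c) = K² - 20 = -20 + K²)
B(N) = √(-6 + N) (B(N) = √(N - 6) = √(-6 + N))
B(Z(15, 1 - 1*4)) + 2593684 = √(-6 + (-20 + 15²)) + 2593684 = √(-6 + (-20 + 225)) + 2593684 = √(-6 + 205) + 2593684 = √199 + 2593684 = 2593684 + √199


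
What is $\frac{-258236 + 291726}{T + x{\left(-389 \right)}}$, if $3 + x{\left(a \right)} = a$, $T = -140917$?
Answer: $- \frac{33490}{141309} \approx -0.237$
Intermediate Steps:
$x{\left(a \right)} = -3 + a$
$\frac{-258236 + 291726}{T + x{\left(-389 \right)}} = \frac{-258236 + 291726}{-140917 - 392} = \frac{33490}{-140917 - 392} = \frac{33490}{-141309} = 33490 \left(- \frac{1}{141309}\right) = - \frac{33490}{141309}$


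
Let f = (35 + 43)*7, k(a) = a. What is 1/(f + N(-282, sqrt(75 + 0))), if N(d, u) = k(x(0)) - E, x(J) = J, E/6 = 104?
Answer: -1/78 ≈ -0.012821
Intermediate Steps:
E = 624 (E = 6*104 = 624)
f = 546 (f = 78*7 = 546)
N(d, u) = -624 (N(d, u) = 0 - 1*624 = 0 - 624 = -624)
1/(f + N(-282, sqrt(75 + 0))) = 1/(546 - 624) = 1/(-78) = -1/78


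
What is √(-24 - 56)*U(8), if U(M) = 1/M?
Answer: I*√5/2 ≈ 1.118*I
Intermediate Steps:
√(-24 - 56)*U(8) = √(-24 - 56)/8 = √(-80)*(⅛) = (4*I*√5)*(⅛) = I*√5/2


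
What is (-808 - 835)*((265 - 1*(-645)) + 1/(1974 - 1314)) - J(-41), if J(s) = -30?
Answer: -986767643/660 ≈ -1.4951e+6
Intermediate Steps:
(-808 - 835)*((265 - 1*(-645)) + 1/(1974 - 1314)) - J(-41) = (-808 - 835)*((265 - 1*(-645)) + 1/(1974 - 1314)) - 1*(-30) = -1643*((265 + 645) + 1/660) + 30 = -1643*(910 + 1/660) + 30 = -1643*600601/660 + 30 = -986787443/660 + 30 = -986767643/660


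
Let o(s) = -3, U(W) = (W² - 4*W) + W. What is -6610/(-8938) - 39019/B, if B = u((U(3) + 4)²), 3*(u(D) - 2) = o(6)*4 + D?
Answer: -523094683/44690 ≈ -11705.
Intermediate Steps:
U(W) = W² - 3*W
u(D) = -2 + D/3 (u(D) = 2 + (-3*4 + D)/3 = 2 + (-12 + D)/3 = 2 + (-4 + D/3) = -2 + D/3)
B = 10/3 (B = -2 + (3*(-3 + 3) + 4)²/3 = -2 + (3*0 + 4)²/3 = -2 + (0 + 4)²/3 = -2 + (⅓)*4² = -2 + (⅓)*16 = -2 + 16/3 = 10/3 ≈ 3.3333)
-6610/(-8938) - 39019/B = -6610/(-8938) - 39019/10/3 = -6610*(-1/8938) - 39019*3/10 = 3305/4469 - 117057/10 = -523094683/44690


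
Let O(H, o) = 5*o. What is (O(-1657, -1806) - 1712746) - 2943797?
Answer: -4665573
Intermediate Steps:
(O(-1657, -1806) - 1712746) - 2943797 = (5*(-1806) - 1712746) - 2943797 = (-9030 - 1712746) - 2943797 = -1721776 - 2943797 = -4665573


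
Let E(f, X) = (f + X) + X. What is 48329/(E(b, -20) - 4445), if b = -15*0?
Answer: -48329/4485 ≈ -10.776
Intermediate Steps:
b = 0
E(f, X) = f + 2*X (E(f, X) = (X + f) + X = f + 2*X)
48329/(E(b, -20) - 4445) = 48329/((0 + 2*(-20)) - 4445) = 48329/((0 - 40) - 4445) = 48329/(-40 - 4445) = 48329/(-4485) = 48329*(-1/4485) = -48329/4485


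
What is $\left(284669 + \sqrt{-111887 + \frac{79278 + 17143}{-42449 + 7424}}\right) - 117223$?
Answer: $167446 + \frac{2 i \sqrt{1372608243249}}{7005} \approx 1.6745 \cdot 10^{5} + 334.5 i$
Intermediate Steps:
$\left(284669 + \sqrt{-111887 + \frac{79278 + 17143}{-42449 + 7424}}\right) - 117223 = \left(284669 + \sqrt{-111887 + \frac{96421}{-35025}}\right) + \left(-128001 + 10778\right) = \left(284669 + \sqrt{-111887 + 96421 \left(- \frac{1}{35025}\right)}\right) - 117223 = \left(284669 + \sqrt{-111887 - \frac{96421}{35025}}\right) - 117223 = \left(284669 + \sqrt{- \frac{3918938596}{35025}}\right) - 117223 = \left(284669 + \frac{2 i \sqrt{1372608243249}}{7005}\right) - 117223 = 167446 + \frac{2 i \sqrt{1372608243249}}{7005}$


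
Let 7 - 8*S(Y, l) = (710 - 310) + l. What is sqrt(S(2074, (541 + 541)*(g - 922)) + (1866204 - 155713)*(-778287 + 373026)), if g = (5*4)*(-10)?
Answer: I*sqrt(11091122263194)/4 ≈ 8.3258e+5*I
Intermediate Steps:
g = -200 (g = 20*(-10) = -200)
S(Y, l) = -393/8 - l/8 (S(Y, l) = 7/8 - ((710 - 310) + l)/8 = 7/8 - (400 + l)/8 = 7/8 + (-50 - l/8) = -393/8 - l/8)
sqrt(S(2074, (541 + 541)*(g - 922)) + (1866204 - 155713)*(-778287 + 373026)) = sqrt((-393/8 - (541 + 541)*(-200 - 922)/8) + (1866204 - 155713)*(-778287 + 373026)) = sqrt((-393/8 - 541*(-1122)/4) + 1710491*(-405261)) = sqrt((-393/8 - 1/8*(-1214004)) - 693195293151) = sqrt((-393/8 + 303501/2) - 693195293151) = sqrt(1213611/8 - 693195293151) = sqrt(-5545561131597/8) = I*sqrt(11091122263194)/4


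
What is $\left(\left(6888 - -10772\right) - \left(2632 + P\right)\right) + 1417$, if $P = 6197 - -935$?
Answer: $9313$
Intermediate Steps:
$P = 7132$ ($P = 6197 + 935 = 7132$)
$\left(\left(6888 - -10772\right) - \left(2632 + P\right)\right) + 1417 = \left(\left(6888 - -10772\right) - 9764\right) + 1417 = \left(\left(6888 + 10772\right) - 9764\right) + 1417 = \left(17660 - 9764\right) + 1417 = 7896 + 1417 = 9313$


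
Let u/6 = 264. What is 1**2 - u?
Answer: -1583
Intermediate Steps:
u = 1584 (u = 6*264 = 1584)
1**2 - u = 1**2 - 1*1584 = 1 - 1584 = -1583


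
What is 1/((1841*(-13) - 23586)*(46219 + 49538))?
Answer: -1/4550276883 ≈ -2.1977e-10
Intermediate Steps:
1/((1841*(-13) - 23586)*(46219 + 49538)) = 1/((-23933 - 23586)*95757) = 1/(-47519*95757) = 1/(-4550276883) = -1/4550276883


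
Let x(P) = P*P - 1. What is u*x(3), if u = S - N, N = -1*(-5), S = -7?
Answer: -96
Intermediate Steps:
N = 5
x(P) = -1 + P**2 (x(P) = P**2 - 1 = -1 + P**2)
u = -12 (u = -7 - 1*5 = -7 - 5 = -12)
u*x(3) = -12*(-1 + 3**2) = -12*(-1 + 9) = -12*8 = -96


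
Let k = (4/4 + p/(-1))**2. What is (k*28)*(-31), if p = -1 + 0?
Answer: -3472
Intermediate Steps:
p = -1
k = 4 (k = (4/4 - 1/(-1))**2 = (4*(1/4) - 1*(-1))**2 = (1 + 1)**2 = 2**2 = 4)
(k*28)*(-31) = (4*28)*(-31) = 112*(-31) = -3472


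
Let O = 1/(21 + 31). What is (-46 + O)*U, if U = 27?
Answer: -64557/52 ≈ -1241.5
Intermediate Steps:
O = 1/52 ≈ 0.019231
(-46 + O)*U = (-46 + 1/52)*27 = -2391/52*27 = -64557/52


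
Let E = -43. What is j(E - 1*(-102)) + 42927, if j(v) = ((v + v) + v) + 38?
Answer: 43142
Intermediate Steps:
j(v) = 38 + 3*v (j(v) = (2*v + v) + 38 = 3*v + 38 = 38 + 3*v)
j(E - 1*(-102)) + 42927 = (38 + 3*(-43 - 1*(-102))) + 42927 = (38 + 3*(-43 + 102)) + 42927 = (38 + 3*59) + 42927 = (38 + 177) + 42927 = 215 + 42927 = 43142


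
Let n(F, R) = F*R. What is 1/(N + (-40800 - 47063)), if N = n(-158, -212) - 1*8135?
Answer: -1/62502 ≈ -1.5999e-5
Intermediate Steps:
N = 25361 (N = -158*(-212) - 1*8135 = 33496 - 8135 = 25361)
1/(N + (-40800 - 47063)) = 1/(25361 + (-40800 - 47063)) = 1/(25361 - 87863) = 1/(-62502) = -1/62502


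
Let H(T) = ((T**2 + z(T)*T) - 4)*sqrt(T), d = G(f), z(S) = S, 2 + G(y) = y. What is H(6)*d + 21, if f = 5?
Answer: 21 + 204*sqrt(6) ≈ 520.70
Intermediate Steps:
G(y) = -2 + y
d = 3 (d = -2 + 5 = 3)
H(T) = sqrt(T)*(-4 + 2*T**2) (H(T) = ((T**2 + T*T) - 4)*sqrt(T) = ((T**2 + T**2) - 4)*sqrt(T) = (2*T**2 - 4)*sqrt(T) = (-4 + 2*T**2)*sqrt(T) = sqrt(T)*(-4 + 2*T**2))
H(6)*d + 21 = (2*sqrt(6)*(-2 + 6**2))*3 + 21 = (2*sqrt(6)*(-2 + 36))*3 + 21 = (2*sqrt(6)*34)*3 + 21 = (68*sqrt(6))*3 + 21 = 204*sqrt(6) + 21 = 21 + 204*sqrt(6)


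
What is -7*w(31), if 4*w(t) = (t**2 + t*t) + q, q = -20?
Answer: -6657/2 ≈ -3328.5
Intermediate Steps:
w(t) = -5 + t**2/2 (w(t) = ((t**2 + t*t) - 20)/4 = ((t**2 + t**2) - 20)/4 = (2*t**2 - 20)/4 = (-20 + 2*t**2)/4 = -5 + t**2/2)
-7*w(31) = -7*(-5 + (1/2)*31**2) = -7*(-5 + (1/2)*961) = -7*(-5 + 961/2) = -7*951/2 = -6657/2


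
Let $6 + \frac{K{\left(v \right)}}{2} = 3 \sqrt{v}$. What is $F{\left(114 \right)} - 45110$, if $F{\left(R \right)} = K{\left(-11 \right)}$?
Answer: $-45122 + 6 i \sqrt{11} \approx -45122.0 + 19.9 i$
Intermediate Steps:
$K{\left(v \right)} = -12 + 6 \sqrt{v}$ ($K{\left(v \right)} = -12 + 2 \cdot 3 \sqrt{v} = -12 + 6 \sqrt{v}$)
$F{\left(R \right)} = -12 + 6 i \sqrt{11}$ ($F{\left(R \right)} = -12 + 6 \sqrt{-11} = -12 + 6 i \sqrt{11}$)
$F{\left(114 \right)} - 45110 = \left(-12 + 6 i \sqrt{11}\right) - 45110 = -45122 + 6 i \sqrt{11}$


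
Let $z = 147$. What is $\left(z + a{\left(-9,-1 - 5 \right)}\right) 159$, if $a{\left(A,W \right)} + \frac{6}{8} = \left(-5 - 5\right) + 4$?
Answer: $\frac{89199}{4} \approx 22300.0$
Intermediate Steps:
$a{\left(A,W \right)} = - \frac{27}{4}$ ($a{\left(A,W \right)} = - \frac{3}{4} + \left(\left(-5 - 5\right) + 4\right) = - \frac{3}{4} + \left(-10 + 4\right) = - \frac{3}{4} - 6 = - \frac{27}{4}$)
$\left(z + a{\left(-9,-1 - 5 \right)}\right) 159 = \left(147 - \frac{27}{4}\right) 159 = \frac{561}{4} \cdot 159 = \frac{89199}{4}$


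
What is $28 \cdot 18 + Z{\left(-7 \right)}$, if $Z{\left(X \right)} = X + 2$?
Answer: $499$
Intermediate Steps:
$Z{\left(X \right)} = 2 + X$
$28 \cdot 18 + Z{\left(-7 \right)} = 28 \cdot 18 + \left(2 - 7\right) = 504 - 5 = 499$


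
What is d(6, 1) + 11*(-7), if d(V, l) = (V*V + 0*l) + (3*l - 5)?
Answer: -43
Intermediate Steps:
d(V, l) = -5 + V² + 3*l (d(V, l) = (V² + 0) + (-5 + 3*l) = V² + (-5 + 3*l) = -5 + V² + 3*l)
d(6, 1) + 11*(-7) = (-5 + 6² + 3*1) + 11*(-7) = (-5 + 36 + 3) - 77 = 34 - 77 = -43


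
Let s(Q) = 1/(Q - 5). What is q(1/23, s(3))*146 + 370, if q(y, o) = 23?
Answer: 3728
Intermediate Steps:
s(Q) = 1/(-5 + Q)
q(1/23, s(3))*146 + 370 = 23*146 + 370 = 3358 + 370 = 3728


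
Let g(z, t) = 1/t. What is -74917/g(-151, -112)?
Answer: 8390704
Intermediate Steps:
-74917/g(-151, -112) = -74917/(1/(-112)) = -74917/(-1/112) = -74917*(-112) = 8390704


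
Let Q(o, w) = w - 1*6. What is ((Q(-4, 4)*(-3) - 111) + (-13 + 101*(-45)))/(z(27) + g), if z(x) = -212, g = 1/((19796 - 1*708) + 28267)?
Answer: 220816365/10039259 ≈ 21.995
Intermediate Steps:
Q(o, w) = -6 + w (Q(o, w) = w - 6 = -6 + w)
g = 1/47355 (g = 1/((19796 - 708) + 28267) = 1/(19088 + 28267) = 1/47355 ≈ 2.1117e-5)
((Q(-4, 4)*(-3) - 111) + (-13 + 101*(-45)))/(z(27) + g) = (((-6 + 4)*(-3) - 111) + (-13 + 101*(-45)))/(-212 + 1/47355) = ((-2*(-3) - 111) + (-13 - 4545))/(-10039259/47355) = ((6 - 111) - 4558)*(-47355/10039259) = (-105 - 4558)*(-47355/10039259) = -4663*(-47355/10039259) = 220816365/10039259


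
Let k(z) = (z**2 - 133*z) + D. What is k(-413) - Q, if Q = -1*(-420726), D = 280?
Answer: -194948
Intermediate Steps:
Q = 420726
k(z) = 280 + z**2 - 133*z (k(z) = (z**2 - 133*z) + 280 = 280 + z**2 - 133*z)
k(-413) - Q = (280 + (-413)**2 - 133*(-413)) - 1*420726 = (280 + 170569 + 54929) - 420726 = 225778 - 420726 = -194948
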